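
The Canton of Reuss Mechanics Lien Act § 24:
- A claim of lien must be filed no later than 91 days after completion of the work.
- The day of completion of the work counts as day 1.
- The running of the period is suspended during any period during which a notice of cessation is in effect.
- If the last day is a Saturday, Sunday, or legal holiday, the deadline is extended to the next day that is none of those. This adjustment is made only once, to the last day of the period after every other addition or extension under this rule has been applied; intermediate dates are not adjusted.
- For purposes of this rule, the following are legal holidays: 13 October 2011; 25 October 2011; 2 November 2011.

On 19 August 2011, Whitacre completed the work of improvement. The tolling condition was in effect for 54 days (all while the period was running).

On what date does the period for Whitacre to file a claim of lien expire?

Counting 19 August 2011 as day 1, day 91 is November 17, 2011.
Tolling adds 54 days: November 17, 2011 + 54 days = January 10, 2012.
January 10, 2012 is a Tuesday and not a legal holiday, so no extension applies.

January 10, 2012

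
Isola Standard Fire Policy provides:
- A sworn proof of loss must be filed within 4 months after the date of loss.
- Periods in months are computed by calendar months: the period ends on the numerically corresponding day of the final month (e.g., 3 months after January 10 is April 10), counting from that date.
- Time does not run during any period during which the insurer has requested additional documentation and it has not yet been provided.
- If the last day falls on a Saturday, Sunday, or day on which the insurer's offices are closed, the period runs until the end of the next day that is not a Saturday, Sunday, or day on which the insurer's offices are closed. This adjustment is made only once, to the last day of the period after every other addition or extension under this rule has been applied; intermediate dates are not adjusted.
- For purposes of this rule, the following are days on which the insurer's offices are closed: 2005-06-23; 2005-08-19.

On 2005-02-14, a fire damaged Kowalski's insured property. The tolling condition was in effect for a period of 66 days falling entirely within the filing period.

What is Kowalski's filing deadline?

4 months after 2005-02-14 is June 14, 2005.
Tolling adds 66 days: June 14, 2005 + 66 days = August 19, 2005.
August 19, 2005 is a listed holiday; August 20, 2005 is Saturday; August 21, 2005 is Sunday. The next qualifying day is August 22, 2005.

August 22, 2005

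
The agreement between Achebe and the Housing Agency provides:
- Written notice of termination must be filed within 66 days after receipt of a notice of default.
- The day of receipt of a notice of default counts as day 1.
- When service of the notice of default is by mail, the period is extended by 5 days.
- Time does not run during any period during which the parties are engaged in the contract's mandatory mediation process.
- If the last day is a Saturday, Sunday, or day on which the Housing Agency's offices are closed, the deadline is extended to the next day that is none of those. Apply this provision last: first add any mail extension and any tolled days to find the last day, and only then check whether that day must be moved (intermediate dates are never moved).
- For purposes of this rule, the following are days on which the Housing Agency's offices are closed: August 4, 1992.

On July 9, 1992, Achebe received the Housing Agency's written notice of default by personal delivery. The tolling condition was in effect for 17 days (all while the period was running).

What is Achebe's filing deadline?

Counting July 9, 1992 as day 1, day 66 is September 12, 1992.
Service was not by mail, so no mail extension applies.
Tolling adds 17 days: September 12, 1992 + 17 days = September 29, 1992.
September 29, 1992 is a Tuesday and not a day on which the Housing Agency's offices are closed, so no extension applies.

September 29, 1992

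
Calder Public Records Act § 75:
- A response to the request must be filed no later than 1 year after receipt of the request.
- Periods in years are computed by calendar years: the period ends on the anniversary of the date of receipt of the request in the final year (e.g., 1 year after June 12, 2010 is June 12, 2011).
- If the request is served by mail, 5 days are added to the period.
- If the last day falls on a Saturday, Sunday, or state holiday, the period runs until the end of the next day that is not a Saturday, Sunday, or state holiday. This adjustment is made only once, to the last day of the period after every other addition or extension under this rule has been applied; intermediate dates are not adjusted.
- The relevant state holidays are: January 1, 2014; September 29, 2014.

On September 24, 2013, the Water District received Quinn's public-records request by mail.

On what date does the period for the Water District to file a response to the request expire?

September 30, 2014

1 year after September 24, 2013 is September 24, 2014.
Service was by mail, adding 5 days: September 24, 2014 + 5 days = September 29, 2014.
September 29, 2014 is a listed holiday. The next qualifying day is September 30, 2014.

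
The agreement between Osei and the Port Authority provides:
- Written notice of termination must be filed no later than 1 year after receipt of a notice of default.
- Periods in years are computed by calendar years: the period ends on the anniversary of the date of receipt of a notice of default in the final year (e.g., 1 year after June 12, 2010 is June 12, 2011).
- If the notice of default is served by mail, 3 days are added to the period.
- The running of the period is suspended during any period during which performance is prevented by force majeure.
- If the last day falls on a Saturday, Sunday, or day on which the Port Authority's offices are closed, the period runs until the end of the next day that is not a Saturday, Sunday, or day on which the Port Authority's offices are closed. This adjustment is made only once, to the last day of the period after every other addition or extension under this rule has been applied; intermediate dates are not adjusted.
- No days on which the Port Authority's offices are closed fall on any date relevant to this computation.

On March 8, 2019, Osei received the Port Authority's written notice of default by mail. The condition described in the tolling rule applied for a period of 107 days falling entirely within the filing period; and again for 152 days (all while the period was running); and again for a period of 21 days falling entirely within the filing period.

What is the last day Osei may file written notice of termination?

December 16, 2020

1 year after March 8, 2019 is March 8, 2020.
Service was by mail, adding 3 days: March 8, 2020 + 3 days = March 11, 2020.
Tolling adds 107 days: March 11, 2020 + 107 days = June 26, 2020.
Tolling adds 152 days: June 26, 2020 + 152 days = November 25, 2020.
Tolling adds 21 days: November 25, 2020 + 21 days = December 16, 2020.
December 16, 2020 is a Wednesday and not a day on which the Port Authority's offices are closed, so no extension applies.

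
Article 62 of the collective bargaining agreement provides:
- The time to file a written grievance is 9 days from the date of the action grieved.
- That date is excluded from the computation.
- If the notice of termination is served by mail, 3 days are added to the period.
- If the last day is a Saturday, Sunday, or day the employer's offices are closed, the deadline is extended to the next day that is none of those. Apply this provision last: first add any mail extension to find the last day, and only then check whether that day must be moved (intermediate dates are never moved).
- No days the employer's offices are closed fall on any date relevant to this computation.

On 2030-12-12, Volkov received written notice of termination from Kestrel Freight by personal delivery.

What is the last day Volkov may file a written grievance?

December 23, 2030

9 days after 2030-12-12 is December 21, 2030.
Service was not by mail, so no mail extension applies.
December 21, 2030 is Saturday; December 22, 2030 is Sunday. The next qualifying day is December 23, 2030.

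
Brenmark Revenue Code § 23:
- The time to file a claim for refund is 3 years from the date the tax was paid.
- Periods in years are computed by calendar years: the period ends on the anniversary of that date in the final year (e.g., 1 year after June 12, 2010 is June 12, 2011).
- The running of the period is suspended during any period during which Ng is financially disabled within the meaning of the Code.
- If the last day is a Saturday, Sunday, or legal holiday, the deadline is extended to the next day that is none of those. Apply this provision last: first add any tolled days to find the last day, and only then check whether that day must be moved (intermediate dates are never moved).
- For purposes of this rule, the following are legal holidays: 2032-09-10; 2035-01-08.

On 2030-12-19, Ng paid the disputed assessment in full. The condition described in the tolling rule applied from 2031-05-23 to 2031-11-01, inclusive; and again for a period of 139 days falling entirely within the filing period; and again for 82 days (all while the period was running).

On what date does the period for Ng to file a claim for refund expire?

January 9, 2035

3 years after 2030-12-19 is December 19, 2033.
From May 23, 2031 through November 1, 2031 inclusive is 163 days; tolling adds 163 days: December 19, 2033 + 163 days = May 31, 2034.
Tolling adds 139 days: May 31, 2034 + 139 days = October 17, 2034.
Tolling adds 82 days: October 17, 2034 + 82 days = January 7, 2035.
January 7, 2035 is Sunday; January 8, 2035 is a listed holiday. The next qualifying day is January 9, 2035.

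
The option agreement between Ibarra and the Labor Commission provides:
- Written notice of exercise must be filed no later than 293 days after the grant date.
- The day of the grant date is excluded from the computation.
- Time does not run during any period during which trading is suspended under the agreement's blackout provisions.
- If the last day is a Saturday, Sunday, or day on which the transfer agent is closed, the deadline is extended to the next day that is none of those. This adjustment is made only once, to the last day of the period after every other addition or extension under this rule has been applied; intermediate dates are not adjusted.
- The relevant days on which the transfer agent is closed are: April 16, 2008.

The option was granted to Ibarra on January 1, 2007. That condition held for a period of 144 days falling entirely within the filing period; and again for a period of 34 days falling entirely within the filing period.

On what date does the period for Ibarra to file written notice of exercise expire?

April 17, 2008

293 days after January 1, 2007 is October 21, 2007.
Tolling adds 144 days: October 21, 2007 + 144 days = March 13, 2008.
Tolling adds 34 days: March 13, 2008 + 34 days = April 16, 2008.
April 16, 2008 is a listed holiday. The next qualifying day is April 17, 2008.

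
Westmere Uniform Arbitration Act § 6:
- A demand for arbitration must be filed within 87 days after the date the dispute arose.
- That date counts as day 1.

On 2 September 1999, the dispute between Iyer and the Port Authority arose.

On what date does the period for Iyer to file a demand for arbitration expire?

Counting 2 September 1999 as day 1, day 87 is November 27, 1999.

November 27, 1999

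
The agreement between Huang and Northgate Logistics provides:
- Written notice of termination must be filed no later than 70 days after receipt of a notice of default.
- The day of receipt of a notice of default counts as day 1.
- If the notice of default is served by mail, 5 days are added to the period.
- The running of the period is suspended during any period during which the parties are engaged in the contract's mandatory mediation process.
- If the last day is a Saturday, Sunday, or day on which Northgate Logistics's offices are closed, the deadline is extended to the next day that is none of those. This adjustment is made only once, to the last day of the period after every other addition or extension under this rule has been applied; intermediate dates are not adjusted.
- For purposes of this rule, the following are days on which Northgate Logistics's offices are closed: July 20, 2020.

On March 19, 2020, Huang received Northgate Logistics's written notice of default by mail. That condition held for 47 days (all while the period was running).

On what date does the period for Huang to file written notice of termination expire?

Counting March 19, 2020 as day 1, day 70 is May 27, 2020.
Service was by mail, adding 5 days: May 27, 2020 + 5 days = June 1, 2020.
Tolling adds 47 days: June 1, 2020 + 47 days = July 18, 2020.
July 18, 2020 is Saturday; July 19, 2020 is Sunday; July 20, 2020 is a listed holiday. The next qualifying day is July 21, 2020.

July 21, 2020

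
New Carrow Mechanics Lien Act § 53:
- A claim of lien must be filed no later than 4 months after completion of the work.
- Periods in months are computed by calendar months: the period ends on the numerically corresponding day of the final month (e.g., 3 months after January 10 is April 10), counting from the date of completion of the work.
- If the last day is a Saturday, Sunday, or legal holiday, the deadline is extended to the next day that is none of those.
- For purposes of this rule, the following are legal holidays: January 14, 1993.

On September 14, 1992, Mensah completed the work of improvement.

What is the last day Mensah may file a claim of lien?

4 months after September 14, 1992 is January 14, 1993.
January 14, 1993 is a listed holiday. The next qualifying day is January 15, 1993.

January 15, 1993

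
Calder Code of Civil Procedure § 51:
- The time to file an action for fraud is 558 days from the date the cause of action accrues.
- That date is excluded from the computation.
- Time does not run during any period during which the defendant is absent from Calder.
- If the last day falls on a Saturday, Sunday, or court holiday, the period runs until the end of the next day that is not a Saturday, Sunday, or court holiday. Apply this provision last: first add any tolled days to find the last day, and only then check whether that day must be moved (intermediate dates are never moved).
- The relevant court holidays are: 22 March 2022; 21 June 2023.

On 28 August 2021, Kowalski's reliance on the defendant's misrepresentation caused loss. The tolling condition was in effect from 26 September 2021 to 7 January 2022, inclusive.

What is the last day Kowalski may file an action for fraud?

558 days after 28 August 2021 is March 9, 2023.
From September 26, 2021 through January 7, 2022 inclusive is 104 days; tolling adds 104 days: March 9, 2023 + 104 days = June 21, 2023.
June 21, 2023 is a listed holiday. The next qualifying day is June 22, 2023.

June 22, 2023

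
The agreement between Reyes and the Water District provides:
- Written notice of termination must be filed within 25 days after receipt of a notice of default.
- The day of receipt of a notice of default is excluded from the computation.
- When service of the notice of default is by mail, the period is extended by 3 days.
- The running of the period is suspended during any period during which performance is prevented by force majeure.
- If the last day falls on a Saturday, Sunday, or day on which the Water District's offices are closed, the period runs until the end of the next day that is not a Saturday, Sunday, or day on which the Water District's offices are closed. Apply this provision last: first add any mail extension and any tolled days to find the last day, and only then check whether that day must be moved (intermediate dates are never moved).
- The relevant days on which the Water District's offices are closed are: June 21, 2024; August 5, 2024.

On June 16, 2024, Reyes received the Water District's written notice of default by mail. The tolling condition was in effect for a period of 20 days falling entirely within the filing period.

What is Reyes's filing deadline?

August 6, 2024

25 days after June 16, 2024 is July 11, 2024.
Service was by mail, adding 3 days: July 11, 2024 + 3 days = July 14, 2024.
Tolling adds 20 days: July 14, 2024 + 20 days = August 3, 2024.
August 3, 2024 is Saturday; August 4, 2024 is Sunday; August 5, 2024 is a listed holiday. The next qualifying day is August 6, 2024.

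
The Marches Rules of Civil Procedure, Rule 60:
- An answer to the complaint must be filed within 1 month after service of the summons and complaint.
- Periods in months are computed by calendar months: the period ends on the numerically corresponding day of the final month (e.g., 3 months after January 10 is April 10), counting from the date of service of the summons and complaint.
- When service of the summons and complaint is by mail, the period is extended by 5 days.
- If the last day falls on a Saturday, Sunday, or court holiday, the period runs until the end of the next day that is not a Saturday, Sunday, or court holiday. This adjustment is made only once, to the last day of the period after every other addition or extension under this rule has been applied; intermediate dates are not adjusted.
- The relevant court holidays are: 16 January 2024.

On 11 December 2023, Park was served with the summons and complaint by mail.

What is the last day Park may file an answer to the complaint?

1 month after 11 December 2023 is January 11, 2024.
Service was by mail, adding 5 days: January 11, 2024 + 5 days = January 16, 2024.
January 16, 2024 is a listed holiday. The next qualifying day is January 17, 2024.

January 17, 2024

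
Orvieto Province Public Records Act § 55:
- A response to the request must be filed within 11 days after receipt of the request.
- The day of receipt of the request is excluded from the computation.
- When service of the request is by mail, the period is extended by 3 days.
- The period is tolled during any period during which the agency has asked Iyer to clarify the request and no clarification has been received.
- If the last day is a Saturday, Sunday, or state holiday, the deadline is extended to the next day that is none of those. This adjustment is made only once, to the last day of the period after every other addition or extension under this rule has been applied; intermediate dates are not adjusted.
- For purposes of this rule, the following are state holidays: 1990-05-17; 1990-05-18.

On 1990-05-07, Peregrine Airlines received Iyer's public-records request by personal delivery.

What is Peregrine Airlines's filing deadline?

May 21, 1990

11 days after 1990-05-07 is May 18, 1990.
Service was not by mail, so no mail extension applies.
May 18, 1990 is a listed holiday; May 19, 1990 is Saturday; May 20, 1990 is Sunday. The next qualifying day is May 21, 1990.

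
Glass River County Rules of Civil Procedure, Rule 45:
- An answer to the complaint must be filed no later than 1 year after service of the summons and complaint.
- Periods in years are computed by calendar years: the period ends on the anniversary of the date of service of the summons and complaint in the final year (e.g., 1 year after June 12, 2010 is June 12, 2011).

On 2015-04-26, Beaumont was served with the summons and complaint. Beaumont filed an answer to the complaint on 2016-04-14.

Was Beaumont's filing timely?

1 year after 2015-04-26 is April 26, 2016.
The deadline is April 26, 2016; the filing on April 14, 2016 is on or before that date.

Yes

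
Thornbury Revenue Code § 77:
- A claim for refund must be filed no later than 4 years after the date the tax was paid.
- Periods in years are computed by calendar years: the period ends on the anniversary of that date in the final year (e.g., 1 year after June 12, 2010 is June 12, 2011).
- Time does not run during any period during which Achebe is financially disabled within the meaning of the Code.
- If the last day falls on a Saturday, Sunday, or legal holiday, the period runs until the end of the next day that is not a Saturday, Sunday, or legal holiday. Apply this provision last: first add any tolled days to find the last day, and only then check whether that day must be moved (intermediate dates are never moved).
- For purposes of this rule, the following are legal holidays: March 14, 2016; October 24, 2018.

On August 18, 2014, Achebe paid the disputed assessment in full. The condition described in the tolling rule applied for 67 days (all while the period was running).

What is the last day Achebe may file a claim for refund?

4 years after August 18, 2014 is August 18, 2018.
Tolling adds 67 days: August 18, 2018 + 67 days = October 24, 2018.
October 24, 2018 is a listed holiday. The next qualifying day is October 25, 2018.

October 25, 2018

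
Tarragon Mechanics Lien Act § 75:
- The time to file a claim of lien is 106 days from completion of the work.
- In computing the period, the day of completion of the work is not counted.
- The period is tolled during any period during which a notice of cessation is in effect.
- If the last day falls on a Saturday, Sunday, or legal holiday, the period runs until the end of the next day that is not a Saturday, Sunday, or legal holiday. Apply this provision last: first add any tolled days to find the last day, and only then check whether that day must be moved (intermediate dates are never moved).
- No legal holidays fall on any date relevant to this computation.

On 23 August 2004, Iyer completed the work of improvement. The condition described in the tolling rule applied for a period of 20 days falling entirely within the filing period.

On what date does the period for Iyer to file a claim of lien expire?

December 27, 2004

106 days after 23 August 2004 is December 7, 2004.
Tolling adds 20 days: December 7, 2004 + 20 days = December 27, 2004.
December 27, 2004 is a Monday and not a legal holiday, so no extension applies.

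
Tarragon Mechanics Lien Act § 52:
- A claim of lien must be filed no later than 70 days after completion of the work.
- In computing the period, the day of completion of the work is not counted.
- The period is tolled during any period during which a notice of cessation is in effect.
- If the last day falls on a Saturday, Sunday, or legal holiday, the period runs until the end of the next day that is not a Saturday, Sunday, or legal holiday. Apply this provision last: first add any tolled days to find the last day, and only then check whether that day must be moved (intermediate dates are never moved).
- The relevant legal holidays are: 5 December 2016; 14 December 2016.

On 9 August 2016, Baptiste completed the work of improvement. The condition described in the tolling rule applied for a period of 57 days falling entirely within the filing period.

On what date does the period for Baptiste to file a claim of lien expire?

70 days after 9 August 2016 is October 18, 2016.
Tolling adds 57 days: October 18, 2016 + 57 days = December 14, 2016.
December 14, 2016 is a listed holiday. The next qualifying day is December 15, 2016.

December 15, 2016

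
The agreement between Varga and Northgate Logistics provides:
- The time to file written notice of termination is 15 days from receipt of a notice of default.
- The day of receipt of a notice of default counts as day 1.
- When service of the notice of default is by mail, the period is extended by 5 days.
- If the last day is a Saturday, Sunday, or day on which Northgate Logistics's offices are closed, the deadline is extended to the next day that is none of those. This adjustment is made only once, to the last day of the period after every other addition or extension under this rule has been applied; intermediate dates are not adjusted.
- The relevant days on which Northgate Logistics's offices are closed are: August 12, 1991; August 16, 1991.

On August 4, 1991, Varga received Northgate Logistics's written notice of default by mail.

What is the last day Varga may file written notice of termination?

Counting August 4, 1991 as day 1, day 15 is August 18, 1991.
Service was by mail, adding 5 days: August 18, 1991 + 5 days = August 23, 1991.
August 23, 1991 is a Friday and not a day on which Northgate Logistics's offices are closed, so no extension applies.

August 23, 1991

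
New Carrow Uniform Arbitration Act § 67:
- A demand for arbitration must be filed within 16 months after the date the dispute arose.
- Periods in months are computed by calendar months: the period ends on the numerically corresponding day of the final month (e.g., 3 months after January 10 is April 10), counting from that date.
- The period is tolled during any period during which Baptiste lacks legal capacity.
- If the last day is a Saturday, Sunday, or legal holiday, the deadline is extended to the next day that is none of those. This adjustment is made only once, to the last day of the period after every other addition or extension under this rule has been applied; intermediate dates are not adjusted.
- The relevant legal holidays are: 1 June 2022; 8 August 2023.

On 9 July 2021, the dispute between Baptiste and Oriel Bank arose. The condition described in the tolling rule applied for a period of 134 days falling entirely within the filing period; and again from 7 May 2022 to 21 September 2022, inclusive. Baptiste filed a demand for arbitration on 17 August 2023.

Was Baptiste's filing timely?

16 months after 9 July 2021 is November 9, 2022.
Tolling adds 134 days: November 9, 2022 + 134 days = March 23, 2023.
From May 7, 2022 through September 21, 2022 inclusive is 138 days; tolling adds 138 days: March 23, 2023 + 138 days = August 8, 2023.
August 8, 2023 is a listed holiday. The next qualifying day is August 9, 2023.
The deadline is August 9, 2023; the filing on August 17, 2023 is after that date.

No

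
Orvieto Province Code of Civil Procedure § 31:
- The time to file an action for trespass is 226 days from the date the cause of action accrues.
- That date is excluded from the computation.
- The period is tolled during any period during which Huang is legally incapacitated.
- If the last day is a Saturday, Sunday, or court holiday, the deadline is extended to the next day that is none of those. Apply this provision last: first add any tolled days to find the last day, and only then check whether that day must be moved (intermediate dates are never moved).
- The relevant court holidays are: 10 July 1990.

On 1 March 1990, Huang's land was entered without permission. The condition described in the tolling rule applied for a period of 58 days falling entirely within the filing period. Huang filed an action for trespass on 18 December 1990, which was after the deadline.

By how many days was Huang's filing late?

8 days

226 days after 1 March 1990 is October 13, 1990.
Tolling adds 58 days: October 13, 1990 + 58 days = December 10, 1990.
December 10, 1990 is a Monday and not a court holiday, so no extension applies.
The deadline is December 10, 1990; from December 10, 1990 to December 18, 1990 is 8 days.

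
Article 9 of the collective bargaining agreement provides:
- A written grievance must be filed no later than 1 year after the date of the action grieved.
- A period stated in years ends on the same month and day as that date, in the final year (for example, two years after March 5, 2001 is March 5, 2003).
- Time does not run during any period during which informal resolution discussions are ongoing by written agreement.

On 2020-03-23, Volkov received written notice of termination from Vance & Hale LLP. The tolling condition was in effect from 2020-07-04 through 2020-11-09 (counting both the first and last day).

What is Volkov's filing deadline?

July 30, 2021

1 year after 2020-03-23 is March 23, 2021.
From July 4, 2020 through November 9, 2020 inclusive is 129 days; tolling adds 129 days: March 23, 2021 + 129 days = July 30, 2021.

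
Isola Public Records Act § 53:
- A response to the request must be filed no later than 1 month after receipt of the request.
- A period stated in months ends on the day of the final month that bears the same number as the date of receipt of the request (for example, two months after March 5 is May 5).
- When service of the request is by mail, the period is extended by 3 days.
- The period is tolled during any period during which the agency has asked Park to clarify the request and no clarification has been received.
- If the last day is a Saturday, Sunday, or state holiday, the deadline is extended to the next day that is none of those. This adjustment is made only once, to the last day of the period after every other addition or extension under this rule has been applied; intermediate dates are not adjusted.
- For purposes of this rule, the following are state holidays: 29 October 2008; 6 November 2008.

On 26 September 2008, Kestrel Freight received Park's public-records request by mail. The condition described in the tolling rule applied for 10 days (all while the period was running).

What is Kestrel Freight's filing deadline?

1 month after 26 September 2008 is October 26, 2008.
Service was by mail, adding 3 days: October 26, 2008 + 3 days = October 29, 2008.
Tolling adds 10 days: October 29, 2008 + 10 days = November 8, 2008.
November 8, 2008 is Saturday; November 9, 2008 is Sunday. The next qualifying day is November 10, 2008.

November 10, 2008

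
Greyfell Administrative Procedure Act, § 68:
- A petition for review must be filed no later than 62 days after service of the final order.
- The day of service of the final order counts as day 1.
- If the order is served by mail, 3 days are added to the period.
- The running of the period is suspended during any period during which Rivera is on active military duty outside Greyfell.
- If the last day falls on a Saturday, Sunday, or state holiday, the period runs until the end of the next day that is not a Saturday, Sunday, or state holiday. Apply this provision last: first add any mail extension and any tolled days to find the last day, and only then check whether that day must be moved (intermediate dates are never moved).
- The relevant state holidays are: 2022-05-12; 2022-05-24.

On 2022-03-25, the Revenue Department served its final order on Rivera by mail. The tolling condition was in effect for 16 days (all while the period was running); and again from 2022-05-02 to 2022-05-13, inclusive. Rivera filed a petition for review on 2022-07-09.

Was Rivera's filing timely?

Counting 2022-03-25 as day 1, day 62 is May 25, 2022.
Service was by mail, adding 3 days: May 25, 2022 + 3 days = May 28, 2022.
Tolling adds 16 days: May 28, 2022 + 16 days = June 13, 2022.
From May 2, 2022 through May 13, 2022 inclusive is 12 days; tolling adds 12 days: June 13, 2022 + 12 days = June 25, 2022.
June 25, 2022 is Saturday; June 26, 2022 is Sunday. The next qualifying day is June 27, 2022.
The deadline is June 27, 2022; the filing on July 9, 2022 is after that date.

No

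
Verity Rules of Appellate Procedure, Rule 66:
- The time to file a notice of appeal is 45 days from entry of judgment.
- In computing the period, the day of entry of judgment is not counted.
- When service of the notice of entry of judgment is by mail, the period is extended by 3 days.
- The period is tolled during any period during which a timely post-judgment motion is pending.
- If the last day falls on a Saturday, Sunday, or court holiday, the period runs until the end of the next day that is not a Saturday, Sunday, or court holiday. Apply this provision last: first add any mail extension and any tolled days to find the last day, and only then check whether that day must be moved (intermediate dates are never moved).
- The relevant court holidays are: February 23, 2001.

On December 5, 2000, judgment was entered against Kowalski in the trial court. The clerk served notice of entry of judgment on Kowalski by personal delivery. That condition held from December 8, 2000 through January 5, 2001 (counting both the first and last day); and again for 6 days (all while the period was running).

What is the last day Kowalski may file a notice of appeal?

45 days after December 5, 2000 is January 19, 2001.
Service was not by mail, so no mail extension applies.
From December 8, 2000 through January 5, 2001 inclusive is 29 days; tolling adds 29 days: January 19, 2001 + 29 days = February 17, 2001.
Tolling adds 6 days: February 17, 2001 + 6 days = February 23, 2001.
February 23, 2001 is a listed holiday; February 24, 2001 is Saturday; February 25, 2001 is Sunday. The next qualifying day is February 26, 2001.

February 26, 2001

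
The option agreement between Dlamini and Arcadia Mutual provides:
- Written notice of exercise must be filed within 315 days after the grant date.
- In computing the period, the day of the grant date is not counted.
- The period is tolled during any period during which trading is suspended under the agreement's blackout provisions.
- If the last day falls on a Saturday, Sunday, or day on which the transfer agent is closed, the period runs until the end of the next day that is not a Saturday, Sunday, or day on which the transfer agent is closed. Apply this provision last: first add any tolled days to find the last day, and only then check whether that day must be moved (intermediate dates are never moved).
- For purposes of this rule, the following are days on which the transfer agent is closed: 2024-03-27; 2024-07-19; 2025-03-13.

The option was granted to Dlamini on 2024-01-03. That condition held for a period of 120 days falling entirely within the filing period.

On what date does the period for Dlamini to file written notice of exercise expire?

315 days after 2024-01-03 is November 13, 2024.
Tolling adds 120 days: November 13, 2024 + 120 days = March 13, 2025.
March 13, 2025 is a listed holiday. The next qualifying day is March 14, 2025.

March 14, 2025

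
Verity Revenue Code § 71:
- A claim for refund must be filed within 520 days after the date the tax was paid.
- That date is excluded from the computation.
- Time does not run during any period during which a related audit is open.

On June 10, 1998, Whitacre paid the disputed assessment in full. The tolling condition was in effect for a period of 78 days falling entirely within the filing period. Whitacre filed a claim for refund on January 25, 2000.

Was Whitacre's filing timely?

520 days after June 10, 1998 is November 12, 1999.
Tolling adds 78 days: November 12, 1999 + 78 days = January 29, 2000.
The deadline is January 29, 2000; the filing on January 25, 2000 is on or before that date.

Yes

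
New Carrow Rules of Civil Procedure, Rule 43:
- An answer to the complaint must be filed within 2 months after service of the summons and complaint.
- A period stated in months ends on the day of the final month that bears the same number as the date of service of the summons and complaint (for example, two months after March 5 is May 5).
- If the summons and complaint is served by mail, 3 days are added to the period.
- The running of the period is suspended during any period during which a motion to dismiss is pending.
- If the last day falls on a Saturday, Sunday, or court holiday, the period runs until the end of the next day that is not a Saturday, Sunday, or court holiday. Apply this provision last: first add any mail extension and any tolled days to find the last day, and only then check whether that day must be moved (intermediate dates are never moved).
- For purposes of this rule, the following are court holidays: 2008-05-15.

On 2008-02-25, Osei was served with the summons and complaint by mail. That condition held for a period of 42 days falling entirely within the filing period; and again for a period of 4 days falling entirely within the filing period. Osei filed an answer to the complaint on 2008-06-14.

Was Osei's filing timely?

2 months after 2008-02-25 is April 25, 2008.
Service was by mail, adding 3 days: April 25, 2008 + 3 days = April 28, 2008.
Tolling adds 42 days: April 28, 2008 + 42 days = June 9, 2008.
Tolling adds 4 days: June 9, 2008 + 4 days = June 13, 2008.
June 13, 2008 is a Friday and not a court holiday, so no extension applies.
The deadline is June 13, 2008; the filing on June 14, 2008 is after that date.

No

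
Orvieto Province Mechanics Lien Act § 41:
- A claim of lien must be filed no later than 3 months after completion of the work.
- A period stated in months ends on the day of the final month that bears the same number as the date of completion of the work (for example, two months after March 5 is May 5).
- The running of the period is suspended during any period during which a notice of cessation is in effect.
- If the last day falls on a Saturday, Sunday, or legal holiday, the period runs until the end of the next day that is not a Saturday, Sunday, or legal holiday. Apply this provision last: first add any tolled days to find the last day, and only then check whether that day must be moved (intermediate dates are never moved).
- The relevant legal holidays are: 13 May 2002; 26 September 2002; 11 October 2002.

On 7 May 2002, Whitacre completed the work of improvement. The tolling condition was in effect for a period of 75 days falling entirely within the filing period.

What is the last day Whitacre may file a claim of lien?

October 21, 2002

3 months after 7 May 2002 is August 7, 2002.
Tolling adds 75 days: August 7, 2002 + 75 days = October 21, 2002.
October 21, 2002 is a Monday and not a legal holiday, so no extension applies.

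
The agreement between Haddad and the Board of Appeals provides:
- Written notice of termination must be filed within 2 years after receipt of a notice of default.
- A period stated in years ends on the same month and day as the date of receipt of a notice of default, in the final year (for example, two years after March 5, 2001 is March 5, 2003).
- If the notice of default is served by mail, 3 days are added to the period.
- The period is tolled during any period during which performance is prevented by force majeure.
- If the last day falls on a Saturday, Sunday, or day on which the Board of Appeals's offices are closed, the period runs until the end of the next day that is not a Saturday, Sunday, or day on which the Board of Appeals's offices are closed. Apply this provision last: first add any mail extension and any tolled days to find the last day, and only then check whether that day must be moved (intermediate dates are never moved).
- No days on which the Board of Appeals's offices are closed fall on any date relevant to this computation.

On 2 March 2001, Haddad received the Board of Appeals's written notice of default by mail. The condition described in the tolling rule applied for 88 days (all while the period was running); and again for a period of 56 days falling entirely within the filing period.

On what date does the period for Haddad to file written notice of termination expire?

July 28, 2003

2 years after 2 March 2001 is March 2, 2003.
Service was by mail, adding 3 days: March 2, 2003 + 3 days = March 5, 2003.
Tolling adds 88 days: March 5, 2003 + 88 days = June 1, 2003.
Tolling adds 56 days: June 1, 2003 + 56 days = July 27, 2003.
July 27, 2003 is Sunday. The next qualifying day is July 28, 2003.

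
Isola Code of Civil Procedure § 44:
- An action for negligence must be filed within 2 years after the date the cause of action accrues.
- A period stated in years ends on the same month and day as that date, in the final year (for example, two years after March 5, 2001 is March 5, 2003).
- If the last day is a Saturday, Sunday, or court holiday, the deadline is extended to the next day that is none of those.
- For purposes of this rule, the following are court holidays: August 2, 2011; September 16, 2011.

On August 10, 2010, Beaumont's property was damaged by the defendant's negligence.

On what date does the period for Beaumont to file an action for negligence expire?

2 years after August 10, 2010 is August 10, 2012.
August 10, 2012 is a Friday and not a court holiday, so no extension applies.

August 10, 2012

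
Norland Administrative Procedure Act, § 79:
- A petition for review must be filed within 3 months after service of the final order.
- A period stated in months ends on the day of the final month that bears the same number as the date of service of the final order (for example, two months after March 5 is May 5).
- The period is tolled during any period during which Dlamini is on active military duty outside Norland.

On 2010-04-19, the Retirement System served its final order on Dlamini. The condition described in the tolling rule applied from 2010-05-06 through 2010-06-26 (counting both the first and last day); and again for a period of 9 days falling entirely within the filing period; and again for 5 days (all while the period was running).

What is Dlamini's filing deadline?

3 months after 2010-04-19 is July 19, 2010.
From May 6, 2010 through June 26, 2010 inclusive is 52 days; tolling adds 52 days: July 19, 2010 + 52 days = September 9, 2010.
Tolling adds 9 days: September 9, 2010 + 9 days = September 18, 2010.
Tolling adds 5 days: September 18, 2010 + 5 days = September 23, 2010.

September 23, 2010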